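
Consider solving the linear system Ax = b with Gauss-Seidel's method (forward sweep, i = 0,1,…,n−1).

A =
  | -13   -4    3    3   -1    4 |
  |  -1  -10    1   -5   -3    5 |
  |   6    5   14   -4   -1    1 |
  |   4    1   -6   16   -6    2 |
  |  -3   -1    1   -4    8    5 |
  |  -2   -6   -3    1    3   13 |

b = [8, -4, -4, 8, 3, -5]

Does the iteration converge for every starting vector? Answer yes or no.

yes

Diagonal D = diag(-13, -10, 14, 16, 8, 13); L, U strict lower/upper.
Gauss-Seidel: T = -(D+L)⁻¹U, row 0 first, T[0,1] = -(-4)/(-13) = -0.3077; later rows by forward substitution.
  T[0,:] = [+0.0000  -0.3077  +0.2308  +0.2308  -0.0769  +0.3077]
  T[1,:] = [+0.0000  +0.0308  +0.0769  -0.5231  -0.2923  +0.4692]
  T[2,:] = [+0.0000  +0.1209  -0.1264  +0.3736  +0.2088  -0.3709]
  T[3,:] = [+0.0000  +0.1203  -0.1099  +0.1151  +0.4908  -0.3703]
  T[4,:] = [+0.0000  -0.0665  +0.0570  +0.0320  +0.1539  -0.5898]
  T[5,:] = [+0.0000  +0.0008  +0.0371  -0.1359  -0.1718  +0.3429]
|λ(T)| sorted: 0.7197, 0.3324, 0.3324, 0.0631, 0.0631, 0.0000.
ρ = 0.7197; 0.7197 < 1 ⇒ converges.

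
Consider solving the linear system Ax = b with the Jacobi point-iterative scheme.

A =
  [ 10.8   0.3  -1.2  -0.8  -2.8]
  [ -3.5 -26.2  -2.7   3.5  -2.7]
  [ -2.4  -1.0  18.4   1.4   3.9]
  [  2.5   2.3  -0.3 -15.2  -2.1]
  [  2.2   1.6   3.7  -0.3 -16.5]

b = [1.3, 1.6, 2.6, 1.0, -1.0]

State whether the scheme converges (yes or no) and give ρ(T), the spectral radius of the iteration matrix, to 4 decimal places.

A = D + L + U where D = diag(10.8, -26.2, 18.4, -15.2, -16.5).
Jacobi: T = -D⁻¹(L+U), T[1,0] = -(-3.5)/(-26.2) = -0.1336; T[1,1] = 0.
  T[0,:] = [+0.0000  -0.0278  +0.1111  +0.0741  +0.2593]
  T[1,:] = [-0.1336  +0.0000  -0.1031  +0.1336  -0.1031]
  T[2,:] = [+0.1304  +0.0543  +0.0000  -0.0761  -0.2120]
  T[3,:] = [+0.1645  +0.1513  -0.0197  +0.0000  -0.1382]
  T[4,:] = [+0.1333  +0.0970  +0.2242  -0.0182  +0.0000]
|roots of det(T-λI)|: 0.2325, 0.1400, 0.1400, 0.1378, 0.1378.
spectral radius ρ = 0.2325; 0.2325 < 1 ⇒ converges.

yes, ρ = 0.2325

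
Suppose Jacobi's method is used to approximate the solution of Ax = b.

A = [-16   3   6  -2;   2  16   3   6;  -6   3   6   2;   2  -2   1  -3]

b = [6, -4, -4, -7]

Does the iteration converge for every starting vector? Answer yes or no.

yes

Split A = D + L + U, D = diag(-16, 16, 6, -3).
Jacobi T = -D⁻¹(L+U): T[2,1] = -(3)/(6) = -0.5000; T[2,2] = 0.
  T[0,:] = [+0.0000 +0.1875 +0.3750 -0.1250]
  T[1,:] = [-0.1250 +0.0000 -0.1875 -0.3750]
  T[2,:] = [+1.0000 -0.5000 +0.0000 -0.3333]
  T[3,:] = [+0.6667 -0.6667 +0.3333 +0.0000]
|roots of det(T-λI)|: 0.7616, 0.6218, 0.6218, 0.2918.
ρ = 0.7616; 0.7616 < 1 ⇒ converges.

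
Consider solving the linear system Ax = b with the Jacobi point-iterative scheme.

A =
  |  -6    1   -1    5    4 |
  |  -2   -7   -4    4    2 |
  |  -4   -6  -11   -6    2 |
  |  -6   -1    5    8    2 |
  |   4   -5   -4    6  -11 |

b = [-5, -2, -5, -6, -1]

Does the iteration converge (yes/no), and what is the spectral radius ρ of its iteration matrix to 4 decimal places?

no, ρ = 1.3533

A = D + L + U where D = diag(-6, -7, -11, 8, -11).
T_J = -D⁻¹(L+U): T[2,0] = -(-4)/(-11) = -0.3636; T[2,2] = 0.
  T[0,:] = [+0.0000  +0.1667  -0.1667  +0.8333  +0.6667]
  T[1,:] = [-0.2857  +0.0000  -0.5714  +0.5714  +0.2857]
  T[2,:] = [-0.3636  -0.5455  +0.0000  -0.5455  +0.1818]
  T[3,:] = [+0.7500  +0.1250  -0.6250  +0.0000  -0.2500]
  T[4,:] = [+0.3636  -0.4545  -0.3636  +0.5455  +0.0000]
|eigenvalues of T|: 1.3533, 0.8229, 0.8229, 0.5536, 0.4489.
spectral radius ρ = 1.3533; 1.3533 > 1, so it fails to converge.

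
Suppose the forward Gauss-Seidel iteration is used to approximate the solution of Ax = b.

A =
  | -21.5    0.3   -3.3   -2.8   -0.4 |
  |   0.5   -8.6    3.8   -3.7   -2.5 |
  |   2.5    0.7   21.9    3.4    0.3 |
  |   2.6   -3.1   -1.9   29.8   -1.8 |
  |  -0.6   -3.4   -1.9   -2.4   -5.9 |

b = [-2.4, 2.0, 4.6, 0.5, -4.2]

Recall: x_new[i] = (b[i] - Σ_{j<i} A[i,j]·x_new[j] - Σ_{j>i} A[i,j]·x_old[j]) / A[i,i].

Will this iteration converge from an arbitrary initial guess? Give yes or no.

Split A = D + L + U, D = diag(-21.5, -8.6, 21.9, 29.8, -5.9).
GS T = -(D+L)⁻¹U: row 0 first, T[0,2] = -(-3.3)/(-21.5) = -0.1535; later rows by forward substitution.
  T[0,:] = [+0.0000 +0.0140 -0.1535 -0.1302 -0.0186]
  T[1,:] = [+0.0000 +0.0008 +0.4329 -0.4378 -0.2918]
  T[2,:] = [+0.0000 -0.0016 +0.0037 -0.1264 -0.0022]
  T[3,:] = [+0.0000 -0.0012 +0.0587 -0.0422 +0.0315]
  T[4,:] = [+0.0000 -0.0009 -0.2589 +0.3234 +0.1579]
|λ(T)| sorted: 0.2143, 0.1016, 0.1016, 0.0027, 0.0000.
ρ = 0.2143; 0.2143 < 1, so it converges for any x₀.

yes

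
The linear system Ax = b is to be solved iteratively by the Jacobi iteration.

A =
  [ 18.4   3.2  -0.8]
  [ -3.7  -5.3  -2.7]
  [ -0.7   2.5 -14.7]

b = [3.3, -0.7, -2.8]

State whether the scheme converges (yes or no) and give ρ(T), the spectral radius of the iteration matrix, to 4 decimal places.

yes, ρ = 0.2618

Write A = D+L+U with D = diag(18.4, -5.3, -14.7).
Jacobi: T = -D⁻¹(L+U), T[0,2] = -(-0.8)/(18.4) = +0.0435; T[0,0] = 0.
  T[0,:] = [+0.0000 -0.1739 +0.0435]
  T[1,:] = [-0.6981 +0.0000 -0.5094]
  T[2,:] = [-0.0476 +0.1701 +0.0000]
moduli |λ_i(T)| = 0.2618, 0.1893, 0.1893.
ρ = 0.2618; 0.2618 < 1: convergent.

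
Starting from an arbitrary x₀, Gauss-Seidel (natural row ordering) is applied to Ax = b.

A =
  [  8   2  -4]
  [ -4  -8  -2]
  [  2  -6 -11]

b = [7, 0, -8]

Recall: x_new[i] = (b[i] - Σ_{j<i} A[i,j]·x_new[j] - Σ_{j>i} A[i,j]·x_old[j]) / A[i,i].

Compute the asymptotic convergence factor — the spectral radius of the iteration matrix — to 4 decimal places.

0.5109

A = D + L + U where D = diag(8, -8, -11).
T_GS = -(D+L)⁻¹U: row 0 first, T[0,2] = -(-4)/(8) = +0.5000; later rows by forward substitution.
  T[0,:] = [+0.0000  -0.2500  +0.5000]
  T[1,:] = [+0.0000  +0.1250  -0.5000]
  T[2,:] = [+0.0000  -0.1136  +0.3636]
|roots of det(T-λI)|: 0.5109, 0.0222, 0.0000.
ρ = 0.5109; 0.5109 < 1: convergent.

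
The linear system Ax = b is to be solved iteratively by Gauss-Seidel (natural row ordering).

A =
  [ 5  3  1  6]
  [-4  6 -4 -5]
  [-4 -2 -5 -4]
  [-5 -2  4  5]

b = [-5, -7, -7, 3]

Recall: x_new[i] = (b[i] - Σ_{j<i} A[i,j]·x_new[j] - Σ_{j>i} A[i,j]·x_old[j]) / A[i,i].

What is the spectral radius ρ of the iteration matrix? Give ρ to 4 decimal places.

1.3597

Split A = D + L + U, D = diag(5, 6, -5, 5).
T_GS = -(D+L)⁻¹U: row 0 first, T[0,1] = -(3)/(5) = -0.6000; later rows by forward substitution.
  T[0,:] = [+0.0000  -0.6000  -0.2000  -1.2000]
  T[1,:] = [+0.0000  -0.4000  +0.5333  +0.0333]
  T[2,:] = [+0.0000  +0.6400  -0.0533  +0.1467]
  T[3,:] = [+0.0000  -1.2720  +0.0560  -1.3040]
|eigenvalues of T|: 1.3597, 0.7231, 0.3255, 0.0000.
spectral radius ρ = 1.3597; 1.3597 > 1: divergent.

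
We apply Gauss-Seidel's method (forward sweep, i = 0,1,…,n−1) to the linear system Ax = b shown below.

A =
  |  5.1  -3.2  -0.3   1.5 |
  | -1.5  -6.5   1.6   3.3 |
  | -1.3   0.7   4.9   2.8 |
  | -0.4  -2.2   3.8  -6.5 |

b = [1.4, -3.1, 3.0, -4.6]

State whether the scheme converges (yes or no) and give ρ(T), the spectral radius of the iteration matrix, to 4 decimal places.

yes, ρ = 0.8527

Split A = D + L + U, D = diag(5.1, -6.5, 4.9, -6.5).
T_GS = -(D+L)⁻¹U: row 0 first, T[0,1] = -(-3.2)/(5.1) = +0.6275; later rows by forward substitution.
  T[0,:] = [+0.0000  +0.6275  +0.0588  -0.2941]
  T[1,:] = [+0.0000  -0.1448  +0.2326  +0.5756]
  T[2,:] = [+0.0000  +0.1872  -0.0176  -0.7317]
  T[3,:] = [+0.0000  +0.1198  -0.0926  -0.6045]
moduli |λ_i(T)| = 0.8527, 0.1335, 0.0477, 0.0000.
ρ(T) = max|λ| = 0.8527; 0.8527 < 1: convergent.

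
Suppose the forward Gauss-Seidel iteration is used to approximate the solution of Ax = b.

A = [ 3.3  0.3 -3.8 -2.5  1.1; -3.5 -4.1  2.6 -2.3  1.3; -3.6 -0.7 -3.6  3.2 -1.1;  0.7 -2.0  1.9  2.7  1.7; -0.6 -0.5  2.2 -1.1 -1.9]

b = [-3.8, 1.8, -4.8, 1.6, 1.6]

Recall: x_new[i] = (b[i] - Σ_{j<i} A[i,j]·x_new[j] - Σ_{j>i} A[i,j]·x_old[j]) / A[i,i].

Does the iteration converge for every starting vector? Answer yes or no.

A = D + L + U where D = diag(3.3, -4.1, -3.6, 2.7, -1.9).
Gauss-Seidel: T = -(D+L)⁻¹U, row 0 first, T[0,2] = -(-3.8)/(3.3) = +1.1515; later rows by forward substitution.
  T[0,:] = [+0.0000, -0.0909, +1.1515, +0.7576, -0.3333]
  T[1,:] = [+0.0000, +0.0776, -0.3489, -1.2077, +0.6016]
  T[2,:] = [+0.0000, +0.0758, -1.0837, +0.3661, -0.0892]
  T[3,:] = [+0.0000, +0.0277, +0.2056, -1.3486, -0.0348]
  T[4,:] = [+0.0000, +0.0800, -1.6457, +1.2833, -0.1362]
|roots of det(T-λI)|: 1.5393, 0.9955, 0.0815, 0.0815, 0.0000.
ρ = 1.5393; 1.5393 > 1 ⇒ diverges.

no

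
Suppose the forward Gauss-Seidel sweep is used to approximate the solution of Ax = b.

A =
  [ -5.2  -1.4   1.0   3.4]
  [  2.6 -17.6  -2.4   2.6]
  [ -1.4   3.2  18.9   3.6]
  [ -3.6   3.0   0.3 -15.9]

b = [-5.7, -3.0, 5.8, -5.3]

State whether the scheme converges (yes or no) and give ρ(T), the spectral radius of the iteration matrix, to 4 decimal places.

Let D = diag(-5.2, -17.6, 18.9, -15.9); L, U the strict triangles.
Gauss-Seidel: T = -(D+L)⁻¹U, row 0 first, T[0,3] = -(3.4)/(-5.2) = +0.6538; later rows by forward substitution.
  T[0,:] = [+0.0000, -0.2692, +0.1923, +0.6538]
  T[1,:] = [+0.0000, -0.0398, -0.1080, +0.2443]
  T[2,:] = [+0.0000, -0.0132, +0.0325, -0.1834]
  T[3,:] = [+0.0000, +0.0532, -0.0633, -0.1054]
eigenvalue magnitudes: 0.2046, 0.1453, 0.0533, 0.0000.
spectral radius ρ = 0.2046; 0.2046 < 1, so it converges for any x₀.

yes, ρ = 0.2046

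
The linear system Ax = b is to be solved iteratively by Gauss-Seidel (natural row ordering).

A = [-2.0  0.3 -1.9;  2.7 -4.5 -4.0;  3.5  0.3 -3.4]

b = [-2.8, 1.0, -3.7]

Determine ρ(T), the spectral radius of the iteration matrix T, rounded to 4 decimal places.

0.8564

Diagonal D = diag(-2, -4.5, -3.4); L, U strict lower/upper.
T_GS = -(D+L)⁻¹U: row 0 first, T[0,2] = -(-1.9)/(-2) = -0.9500; later rows by forward substitution.
  T[0,:] = [+0.0000  +0.1500  -0.9500]
  T[1,:] = [+0.0000  +0.0900  -1.4589]
  T[2,:] = [+0.0000  +0.1624  -1.1067]
|λ(T)| sorted: 0.8564, 0.1603, 0.0000.
ρ = 0.8564; 0.8564 < 1 ⇒ converges.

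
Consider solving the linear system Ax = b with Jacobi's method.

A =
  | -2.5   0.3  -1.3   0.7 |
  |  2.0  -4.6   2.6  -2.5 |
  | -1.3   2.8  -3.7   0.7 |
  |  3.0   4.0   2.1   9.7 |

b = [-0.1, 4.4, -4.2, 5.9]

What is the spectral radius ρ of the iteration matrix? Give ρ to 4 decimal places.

0.9123

Let D = diag(-2.5, -4.6, -3.7, 9.7); L, U the strict triangles.
Jacobi T = -D⁻¹(L+U): T[2,1] = -(2.8)/(-3.7) = +0.7568; T[2,2] = 0.
  T[0,:] = [+0.0000, +0.1200, -0.5200, +0.2800]
  T[1,:] = [+0.4348, +0.0000, +0.5652, -0.5435]
  T[2,:] = [-0.3514, +0.7568, +0.0000, +0.1892]
  T[3,:] = [-0.3093, -0.4124, -0.2165, +0.0000]
eigenvalue magnitudes: 0.9123, 0.6602, 0.4565, 0.2045.
spectral radius ρ = 0.9123; 0.9123 < 1: convergent.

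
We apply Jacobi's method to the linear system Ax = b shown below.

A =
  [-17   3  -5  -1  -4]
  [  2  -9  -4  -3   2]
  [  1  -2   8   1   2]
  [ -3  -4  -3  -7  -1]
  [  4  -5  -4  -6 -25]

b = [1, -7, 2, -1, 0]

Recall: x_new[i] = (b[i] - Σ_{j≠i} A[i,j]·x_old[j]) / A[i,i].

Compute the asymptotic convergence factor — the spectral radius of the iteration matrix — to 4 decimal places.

Let D = diag(-17, -9, 8, -7, -25); L, U the strict triangles.
Jacobi T = -D⁻¹(L+U): T[3,2] = -(-3)/(-7) = -0.4286; T[3,3] = 0.
  T[0,:] = [+0.0000 +0.1765 -0.2941 -0.0588 -0.2353]
  T[1,:] = [+0.2222 +0.0000 -0.4444 -0.3333 +0.2222]
  T[2,:] = [-0.1250 +0.2500 +0.0000 -0.1250 -0.2500]
  T[3,:] = [-0.4286 -0.5714 -0.4286 +0.0000 -0.1429]
  T[4,:] = [+0.1600 -0.2000 -0.1600 -0.2400 +0.0000]
|λ(T)| sorted: 0.6078, 0.3874, 0.3874, 0.3310, 0.3310.
ρ(T) = max|λ| = 0.6078; 0.6078 < 1, so it converges for any x₀.

0.6078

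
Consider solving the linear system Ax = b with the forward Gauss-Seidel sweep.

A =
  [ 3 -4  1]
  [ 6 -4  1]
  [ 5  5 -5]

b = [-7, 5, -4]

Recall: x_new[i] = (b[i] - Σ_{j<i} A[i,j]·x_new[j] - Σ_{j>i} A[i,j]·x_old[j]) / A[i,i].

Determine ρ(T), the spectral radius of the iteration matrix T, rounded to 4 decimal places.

A = D + L + U where D = diag(3, -4, -5).
T_GS = -(D+L)⁻¹U: row 0 first, T[0,2] = -(1)/(3) = -0.3333; later rows by forward substitution.
  T[0,:] = [+0.0000, +1.3333, -0.3333]
  T[1,:] = [+0.0000, +2.0000, -0.2500]
  T[2,:] = [+0.0000, +3.3333, -0.5833]
moduli |λ_i(T)| = 1.6222, 0.2055, 0.0000.
ρ(T) = max|λ| = 1.6222; 1.6222 > 1 ⇒ diverges.

1.6222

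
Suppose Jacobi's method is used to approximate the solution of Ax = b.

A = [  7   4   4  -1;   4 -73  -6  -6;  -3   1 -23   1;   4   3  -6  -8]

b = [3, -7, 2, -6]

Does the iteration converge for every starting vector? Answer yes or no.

yes

Write A = D+L+U with D = diag(7, -73, -23, -8).
T_J = -D⁻¹(L+U): T[2,3] = -(1)/(-23) = +0.0435; T[2,2] = 0.
  T[0,:] = [+0.0000 -0.5714 -0.5714 +0.1429]
  T[1,:] = [+0.0548 +0.0000 -0.0822 -0.0822]
  T[2,:] = [-0.1304 +0.0435 +0.0000 +0.0435]
  T[3,:] = [+0.5000 +0.3750 -0.7500 +0.0000]
|λ(T)| sorted: 0.3933, 0.2732, 0.2725, 0.2725.
spectral radius ρ = 0.3933; 0.3933 < 1, so it converges for any x₀.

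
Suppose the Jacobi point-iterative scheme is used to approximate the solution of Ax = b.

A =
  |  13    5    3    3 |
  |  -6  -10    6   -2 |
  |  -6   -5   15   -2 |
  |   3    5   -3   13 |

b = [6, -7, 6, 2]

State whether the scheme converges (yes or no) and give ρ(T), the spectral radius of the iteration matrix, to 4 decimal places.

yes, ρ = 0.8599

A = D + L + U where D = diag(13, -10, 15, 13).
T_J = -D⁻¹(L+U): T[1,2] = -(6)/(-10) = +0.6000; T[1,1] = 0.
  T[0,:] = [+0.0000  -0.3846  -0.2308  -0.2308]
  T[1,:] = [-0.6000  +0.0000  +0.6000  -0.2000]
  T[2,:] = [+0.4000  +0.3333  +0.0000  +0.1333]
  T[3,:] = [-0.2308  -0.3846  +0.2308  +0.0000]
|eigenvalues of T|: 0.8599, 0.4908, 0.2427, 0.2427.
spectral radius ρ = 0.8599; 0.8599 < 1 ⇒ converges.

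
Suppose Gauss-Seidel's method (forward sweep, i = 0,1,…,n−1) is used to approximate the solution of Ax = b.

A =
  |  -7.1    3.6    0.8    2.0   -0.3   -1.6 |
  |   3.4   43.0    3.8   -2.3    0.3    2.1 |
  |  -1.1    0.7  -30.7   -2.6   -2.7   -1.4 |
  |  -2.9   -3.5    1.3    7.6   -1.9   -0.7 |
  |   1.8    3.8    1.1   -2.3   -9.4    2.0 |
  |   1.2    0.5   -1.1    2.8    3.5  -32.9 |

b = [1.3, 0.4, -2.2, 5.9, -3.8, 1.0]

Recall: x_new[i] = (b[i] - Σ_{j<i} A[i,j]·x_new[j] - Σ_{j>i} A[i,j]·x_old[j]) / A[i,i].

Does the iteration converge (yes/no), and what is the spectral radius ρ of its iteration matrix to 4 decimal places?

yes, ρ = 0.2381

Split A = D + L + U, D = diag(-7.1, 43, -30.7, 7.6, -9.4, -32.9).
T_GS = -(D+L)⁻¹U: row 0 first, T[0,3] = -(2)/(-7.1) = +0.2817; later rows by forward substitution.
  T[0,:] = [+0.0000, +0.5070, +0.1127, +0.2817, -0.0423, -0.2254]
  T[1,:] = [+0.0000, -0.0401, -0.0973, +0.0312, -0.0036, -0.0310]
  T[2,:] = [+0.0000, -0.0191, -0.0063, -0.0941, -0.0865, -0.0382]
  T[3,:] = [+0.0000, +0.1783, -0.0007, +0.1380, +0.2470, -0.0016]
  T[4,:] = [+0.0000, +0.0350, -0.0183, +0.0218, -0.0801, +0.1530]
  T[5,:] = [+0.0000, +0.0374, +0.0008, +0.0280, +0.0138, +0.0087]
|roots of det(T-λI)|: 0.2381, 0.0859, 0.0859, 0.0647, 0.0647, 0.0000.
ρ = 0.2381; 0.2381 < 1: convergent.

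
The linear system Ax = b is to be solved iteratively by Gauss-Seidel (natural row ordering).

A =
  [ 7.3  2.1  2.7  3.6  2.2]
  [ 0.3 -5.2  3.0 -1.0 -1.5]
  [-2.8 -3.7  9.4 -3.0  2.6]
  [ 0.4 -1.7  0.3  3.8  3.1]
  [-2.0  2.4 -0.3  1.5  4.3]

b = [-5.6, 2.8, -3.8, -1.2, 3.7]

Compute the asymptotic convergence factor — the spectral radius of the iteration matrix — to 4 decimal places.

0.8747

A = D + L + U where D = diag(7.3, -5.2, 9.4, 3.8, 4.3).
Gauss-Seidel: T = -(D+L)⁻¹U, row 0 first, T[0,3] = -(3.6)/(7.3) = -0.4932; later rows by forward substitution.
  T[0,:] = [+0.0000 -0.2877 -0.3699 -0.4932 -0.3014]
  T[1,:] = [+0.0000 -0.0166 +0.5556 -0.2208 -0.3058]
  T[2,:] = [+0.0000 -0.0922 +0.1085 +0.0854 -0.4868]
  T[3,:] = [+0.0000 +0.0301 +0.2789 -0.0536 -0.8825]
  T[4,:] = [+0.0000 -0.1415 -0.5718 -0.0815 +0.3044]
|λ(T)| sorted: 0.8747, 0.3987, 0.2401, 0.2401, 0.0000.
ρ(T) = max|λ| = 0.8747; 0.8747 < 1 ⇒ converges.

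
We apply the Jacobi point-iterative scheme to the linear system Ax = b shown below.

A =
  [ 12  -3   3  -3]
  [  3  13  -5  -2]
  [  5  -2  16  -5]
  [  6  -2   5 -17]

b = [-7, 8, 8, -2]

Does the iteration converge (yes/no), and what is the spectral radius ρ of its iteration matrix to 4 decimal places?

yes, ρ = 0.5951

Write A = D+L+U with D = diag(12, 13, 16, -17).
Jacobi: T = -D⁻¹(L+U), T[1,2] = -(-5)/(13) = +0.3846; T[1,1] = 0.
  T[0,:] = [+0.0000, +0.2500, -0.2500, +0.2500]
  T[1,:] = [-0.2308, +0.0000, +0.3846, +0.1538]
  T[2,:] = [-0.3125, +0.1250, +0.0000, +0.3125]
  T[3,:] = [+0.3529, -0.1176, +0.2941, +0.0000]
eigenvalue magnitudes: 0.5951, 0.3317, 0.1902, 0.1902.
ρ = 0.5951; 0.5951 < 1, so it converges for any x₀.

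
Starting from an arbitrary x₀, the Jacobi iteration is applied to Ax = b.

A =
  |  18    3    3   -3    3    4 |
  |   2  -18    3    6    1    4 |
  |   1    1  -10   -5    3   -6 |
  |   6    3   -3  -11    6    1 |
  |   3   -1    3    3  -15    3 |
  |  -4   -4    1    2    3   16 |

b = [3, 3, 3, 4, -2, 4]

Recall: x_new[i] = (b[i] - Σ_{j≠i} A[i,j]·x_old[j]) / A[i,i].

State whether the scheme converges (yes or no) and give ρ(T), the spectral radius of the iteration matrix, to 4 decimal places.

yes, ρ = 0.8490

Write A = D+L+U with D = diag(18, -18, -10, -11, -15, 16).
Jacobi: T = -D⁻¹(L+U), T[0,3] = -(-3)/(18) = +0.1667; T[0,0] = 0.
  T[0,:] = [+0.0000 -0.1667 -0.1667 +0.1667 -0.1667 -0.2222]
  T[1,:] = [+0.1111 +0.0000 +0.1667 +0.3333 +0.0556 +0.2222]
  T[2,:] = [+0.1000 +0.1000 +0.0000 -0.5000 +0.3000 -0.6000]
  T[3,:] = [+0.5455 +0.2727 -0.2727 +0.0000 +0.5455 +0.0909]
  T[4,:] = [+0.2000 -0.0667 +0.2000 +0.2000 +0.0000 +0.2000]
  T[5,:] = [+0.2500 +0.2500 -0.0625 -0.1250 -0.1875 +0.0000]
eigenvalue magnitudes: 0.8490, 0.5888, 0.3677, 0.3677, 0.2450, 0.2450.
ρ = 0.8490; 0.8490 < 1, so it converges for any x₀.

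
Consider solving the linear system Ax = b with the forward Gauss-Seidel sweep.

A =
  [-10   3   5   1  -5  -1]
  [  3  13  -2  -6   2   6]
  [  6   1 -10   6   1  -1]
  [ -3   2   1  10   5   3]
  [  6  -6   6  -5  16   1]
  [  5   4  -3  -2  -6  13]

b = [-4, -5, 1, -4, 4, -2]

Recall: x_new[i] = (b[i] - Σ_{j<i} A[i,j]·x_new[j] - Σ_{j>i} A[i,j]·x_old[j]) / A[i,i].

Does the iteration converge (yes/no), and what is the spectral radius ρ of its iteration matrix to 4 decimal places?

yes, ρ = 0.8987

Let D = diag(-10, 13, -10, 10, 16, 13); L, U the strict triangles.
Gauss-Seidel: T = -(D+L)⁻¹U, row 0 first, T[0,5] = -(-1)/(-10) = -0.1000; later rows by forward substitution.
  T[0,:] = [+0.0000 +0.3000 +0.5000 +0.1000 -0.5000 -0.1000]
  T[1,:] = [+0.0000 -0.0692 +0.0385 +0.4385 -0.0385 -0.4385]
  T[2,:] = [+0.0000 +0.1731 +0.3038 +0.7038 -0.2038 -0.2038]
  T[3,:] = [+0.0000 +0.0865 +0.1119 -0.1281 -0.6219 -0.2219]
  T[4,:] = [+0.0000 -0.1763 -0.2520 -0.1770 +0.0552 -0.1823]
  T[5,:] = [+0.0000 -0.1222 -0.2331 -0.1124 +0.0869 +0.0080]
eigenvalue magnitudes: 0.8987, 0.4951, 0.4951, 0.0669, 0.0226, 0.0000.
ρ(T) = max|λ| = 0.8987; 0.8987 < 1, so it converges for any x₀.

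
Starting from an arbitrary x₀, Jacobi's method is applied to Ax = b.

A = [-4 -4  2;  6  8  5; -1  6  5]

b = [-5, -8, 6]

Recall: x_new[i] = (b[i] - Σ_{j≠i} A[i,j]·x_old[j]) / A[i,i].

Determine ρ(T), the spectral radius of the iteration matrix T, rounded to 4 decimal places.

Split A = D + L + U, D = diag(-4, 8, 5).
T_J = -D⁻¹(L+U): T[0,1] = -(-4)/(-4) = -1.0000; T[0,0] = 0.
  T[0,:] = [+0.0000 -1.0000 +0.5000]
  T[1,:] = [-0.7500 +0.0000 -0.6250]
  T[2,:] = [+0.2000 -1.2000 +0.0000]
eigenvalue magnitudes: 1.4163, 1.0172, 0.3991.
ρ = 1.4163; 1.4163 > 1, so it fails to converge.

1.4163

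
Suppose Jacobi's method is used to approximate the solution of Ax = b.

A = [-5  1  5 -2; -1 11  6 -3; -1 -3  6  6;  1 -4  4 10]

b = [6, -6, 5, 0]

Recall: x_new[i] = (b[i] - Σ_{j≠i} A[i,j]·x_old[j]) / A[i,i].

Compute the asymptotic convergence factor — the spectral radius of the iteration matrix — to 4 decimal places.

Diagonal D = diag(-5, 11, 6, 10); L, U strict lower/upper.
Jacobi: T = -D⁻¹(L+U), T[1,0] = -(-1)/(11) = +0.0909; T[1,1] = 0.
  T[0,:] = [+0.0000  +0.2000  +1.0000  -0.4000]
  T[1,:] = [+0.0909  +0.0000  -0.5455  +0.2727]
  T[2,:] = [+0.1667  +0.5000  +0.0000  -1.0000]
  T[3,:] = [-0.1000  +0.4000  -0.4000  +0.0000]
eigenvalue magnitudes: 0.8549, 0.6542, 0.6542, 0.1565.
ρ = 0.8549; 0.8549 < 1: convergent.

0.8549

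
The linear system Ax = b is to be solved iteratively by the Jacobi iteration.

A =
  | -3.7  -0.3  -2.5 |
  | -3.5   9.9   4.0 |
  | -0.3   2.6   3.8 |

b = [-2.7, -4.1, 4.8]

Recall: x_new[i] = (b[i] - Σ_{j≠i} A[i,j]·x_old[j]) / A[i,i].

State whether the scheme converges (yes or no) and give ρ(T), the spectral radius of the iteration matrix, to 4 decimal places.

yes, ρ = 0.6661

Let D = diag(-3.7, 9.9, 3.8); L, U the strict triangles.
T_J = -D⁻¹(L+U): T[0,2] = -(-2.5)/(-3.7) = -0.6757; T[0,0] = 0.
  T[0,:] = [+0.0000  -0.0811  -0.6757]
  T[1,:] = [+0.3535  +0.0000  -0.4040]
  T[2,:] = [+0.0789  -0.6842  +0.0000]
|λ(T)| sorted: 0.6661, 0.4993, 0.4993.
ρ = 0.6661; 0.6661 < 1, so it converges for any x₀.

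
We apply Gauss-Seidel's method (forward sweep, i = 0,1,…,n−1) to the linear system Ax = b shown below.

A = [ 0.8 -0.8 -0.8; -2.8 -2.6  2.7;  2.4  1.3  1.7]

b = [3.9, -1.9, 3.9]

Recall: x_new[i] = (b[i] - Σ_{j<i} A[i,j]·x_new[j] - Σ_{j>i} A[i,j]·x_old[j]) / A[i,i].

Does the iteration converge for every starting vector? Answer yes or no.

Write A = D+L+U with D = diag(0.8, -2.6, 1.7).
GS T = -(D+L)⁻¹U: row 0 first, T[0,2] = -(-0.8)/(0.8) = +1.0000; later rows by forward substitution.
  T[0,:] = [+0.0000, +1.0000, +1.0000]
  T[1,:] = [+0.0000, -1.0769, -0.0385]
  T[2,:] = [+0.0000, -0.5882, -1.3824]
eigenvalue magnitudes: 1.4440, 1.0153, 0.0000.
ρ(T) = max|λ| = 1.4440; 1.4440 > 1: divergent.

no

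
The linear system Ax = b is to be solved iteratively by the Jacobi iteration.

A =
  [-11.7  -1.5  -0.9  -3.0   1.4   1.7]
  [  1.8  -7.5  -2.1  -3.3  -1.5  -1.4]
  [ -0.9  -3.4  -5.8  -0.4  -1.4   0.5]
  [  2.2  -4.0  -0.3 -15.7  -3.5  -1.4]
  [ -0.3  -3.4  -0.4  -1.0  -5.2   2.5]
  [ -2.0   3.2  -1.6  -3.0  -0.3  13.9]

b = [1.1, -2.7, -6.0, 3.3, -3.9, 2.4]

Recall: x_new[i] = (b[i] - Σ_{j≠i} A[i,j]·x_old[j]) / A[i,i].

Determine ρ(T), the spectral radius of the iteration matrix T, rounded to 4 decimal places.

Let D = diag(-11.7, -7.5, -5.8, -15.7, -5.2, 13.9); L, U the strict triangles.
T_J = -D⁻¹(L+U): T[3,4] = -(-3.5)/(-15.7) = -0.2229; T[3,3] = 0.
  T[0,:] = [+0.0000, -0.1282, -0.0769, -0.2564, +0.1197, +0.1453]
  T[1,:] = [+0.2400, +0.0000, -0.2800, -0.4400, -0.2000, -0.1867]
  T[2,:] = [-0.1552, -0.5862, +0.0000, -0.0690, -0.2414, +0.0862]
  T[3,:] = [+0.1401, -0.2548, -0.0191, +0.0000, -0.2229, -0.0892]
  T[4,:] = [-0.0577, -0.6538, -0.0769, -0.1923, +0.0000, +0.4808]
  T[5,:] = [+0.1439, -0.2302, +0.1151, +0.2158, +0.0216, +0.0000]
eigenvalue magnitudes: 0.7782, 0.5090, 0.5090, 0.1486, 0.1486, 0.0421.
ρ(T) = max|λ| = 0.7782; 0.7782 < 1 ⇒ converges.

0.7782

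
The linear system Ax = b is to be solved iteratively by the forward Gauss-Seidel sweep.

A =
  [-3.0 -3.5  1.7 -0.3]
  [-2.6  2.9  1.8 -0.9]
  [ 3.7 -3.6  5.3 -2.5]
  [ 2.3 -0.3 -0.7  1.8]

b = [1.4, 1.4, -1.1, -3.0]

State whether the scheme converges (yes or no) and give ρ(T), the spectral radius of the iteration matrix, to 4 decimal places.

no, ρ = 1.2224

A = D + L + U where D = diag(-3, 2.9, 5.3, 1.8).
T_GS = -(D+L)⁻¹U: row 0 first, T[0,3] = -(-0.3)/(-3) = -0.1000; later rows by forward substitution.
  T[0,:] = [+0.0000  -1.1667  +0.5667  -0.1000]
  T[1,:] = [+0.0000  -1.0460  -0.1126  +0.2207]
  T[2,:] = [+0.0000  +0.1040  -0.4721  +0.6914]
  T[3,:] = [+0.0000  +1.3569  -0.9264  +0.4334]
|roots of det(T-λI)|: 1.2224, 0.5975, 0.5975, 0.0000.
ρ(T) = max|λ| = 1.2224; 1.2224 > 1: divergent.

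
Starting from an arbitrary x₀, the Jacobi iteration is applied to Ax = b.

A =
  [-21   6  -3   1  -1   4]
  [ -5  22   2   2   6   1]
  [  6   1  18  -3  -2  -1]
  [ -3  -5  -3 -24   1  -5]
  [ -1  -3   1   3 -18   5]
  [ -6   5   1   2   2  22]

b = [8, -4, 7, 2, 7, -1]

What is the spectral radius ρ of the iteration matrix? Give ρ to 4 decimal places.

0.5062

Diagonal D = diag(-21, 22, 18, -24, -18, 22); L, U strict lower/upper.
Jacobi: T = -D⁻¹(L+U), T[3,2] = -(-3)/(-24) = -0.1250; T[3,3] = 0.
  T[0,:] = [+0.0000 +0.2857 -0.1429 +0.0476 -0.0476 +0.1905]
  T[1,:] = [+0.2273 +0.0000 -0.0909 -0.0909 -0.2727 -0.0455]
  T[2,:] = [-0.3333 -0.0556 +0.0000 +0.1667 +0.1111 +0.0556]
  T[3,:] = [-0.1250 -0.2083 -0.1250 +0.0000 +0.0417 -0.2083]
  T[4,:] = [-0.0556 -0.1667 +0.0556 +0.1667 +0.0000 +0.2778]
  T[5,:] = [+0.2727 -0.2273 -0.0455 -0.0909 -0.0909 +0.0000]
|eigenvalues of T|: 0.5062, 0.3003, 0.2490, 0.2490, 0.2076, 0.0144.
ρ = 0.5062; 0.5062 < 1, so it converges for any x₀.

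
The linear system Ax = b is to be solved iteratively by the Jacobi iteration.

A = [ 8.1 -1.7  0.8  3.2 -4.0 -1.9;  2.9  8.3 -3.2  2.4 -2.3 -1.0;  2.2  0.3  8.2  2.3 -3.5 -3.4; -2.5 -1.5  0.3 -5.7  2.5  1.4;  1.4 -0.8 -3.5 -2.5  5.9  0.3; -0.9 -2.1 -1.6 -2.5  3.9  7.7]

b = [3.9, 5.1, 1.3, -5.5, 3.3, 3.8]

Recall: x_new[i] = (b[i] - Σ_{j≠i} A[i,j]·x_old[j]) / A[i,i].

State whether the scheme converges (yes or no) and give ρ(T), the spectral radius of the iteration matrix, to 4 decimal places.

A = D + L + U where D = diag(8.1, 8.3, 8.2, -5.7, 5.9, 7.7).
Jacobi: T = -D⁻¹(L+U), T[4,5] = -(0.3)/(5.9) = -0.0508; T[4,4] = 0.
  T[0,:] = [+0.0000 +0.2099 -0.0988 -0.3951 +0.4938 +0.2346]
  T[1,:] = [-0.3494 +0.0000 +0.3855 -0.2892 +0.2771 +0.1205]
  T[2,:] = [-0.2683 -0.0366 +0.0000 -0.2805 +0.4268 +0.4146]
  T[3,:] = [-0.4386 -0.2632 +0.0526 +0.0000 +0.4386 +0.2456]
  T[4,:] = [-0.2373 +0.1356 +0.5932 +0.4237 +0.0000 -0.0508]
  T[5,:] = [+0.1169 +0.2727 +0.2078 +0.3247 -0.5065 +0.0000]
eigenvalue magnitudes: 1.1518, 0.4717, 0.4717, 0.4125, 0.1333, 0.1333.
spectral radius ρ = 1.1518; 1.1518 > 1, so it fails to converge.

no, ρ = 1.1518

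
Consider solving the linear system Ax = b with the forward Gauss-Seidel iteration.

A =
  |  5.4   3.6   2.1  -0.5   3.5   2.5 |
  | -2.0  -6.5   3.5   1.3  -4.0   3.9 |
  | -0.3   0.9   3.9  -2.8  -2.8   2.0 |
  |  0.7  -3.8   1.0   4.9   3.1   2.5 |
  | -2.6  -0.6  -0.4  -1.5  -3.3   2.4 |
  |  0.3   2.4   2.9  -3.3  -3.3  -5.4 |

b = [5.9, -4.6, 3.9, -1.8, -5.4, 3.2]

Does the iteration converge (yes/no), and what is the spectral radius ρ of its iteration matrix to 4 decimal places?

A = D + L + U where D = diag(5.4, -6.5, 3.9, 4.9, -3.3, -5.4).
T_GS = -(D+L)⁻¹U: row 0 first, T[0,4] = -(3.5)/(5.4) = -0.6481; later rows by forward substitution.
  T[0,:] = [+0.0000, -0.6667, -0.3889, +0.0926, -0.6481, -0.4630]
  T[1,:] = [+0.0000, +0.2051, +0.6581, +0.1715, -0.4160, +0.7425]
  T[2,:] = [+0.0000, -0.0986, -0.1818, +0.6855, +0.7641, -0.7198]
  T[3,:] = [+0.0000, +0.2744, +0.6030, -0.0201, -1.0186, +0.2786]
  T[4,:] = [+0.0000, +0.3752, -0.0653, -0.1781, +0.9567, +0.9176]
  T[5,:] = [+0.0000, -0.3958, -0.1553, +0.5706, +0.2273, -0.8133]
|eigenvalues of T|: 1.1670, 0.8486, 0.8486, 0.3565, 0.0220, 0.0000.
ρ = 1.1670; 1.1670 > 1: divergent.

no, ρ = 1.1670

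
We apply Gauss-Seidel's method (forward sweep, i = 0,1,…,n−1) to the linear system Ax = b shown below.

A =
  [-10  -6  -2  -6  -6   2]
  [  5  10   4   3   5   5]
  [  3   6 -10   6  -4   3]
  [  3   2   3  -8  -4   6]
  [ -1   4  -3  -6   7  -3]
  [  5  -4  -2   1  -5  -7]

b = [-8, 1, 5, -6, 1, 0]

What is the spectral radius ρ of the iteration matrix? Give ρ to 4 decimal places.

1.2218

Let D = diag(-10, 10, -10, -8, 7, -7); L, U the strict triangles.
T_GS = -(D+L)⁻¹U: row 0 first, T[0,3] = -(-6)/(-10) = -0.6000; later rows by forward substitution.
  T[0,:] = [+0.0000 -0.6000 -0.2000 -0.6000 -0.6000 +0.2000]
  T[1,:] = [+0.0000 +0.3000 -0.3000 +0.0000 -0.2000 -0.6000]
  T[2,:] = [+0.0000 +0.0000 -0.2400 +0.4200 -0.7000 -0.0000]
  T[3,:] = [+0.0000 -0.1500 -0.2400 -0.0675 -1.0375 +0.6750]
  T[4,:] = [+0.0000 -0.3857 -0.1657 +0.0364 -1.1607 +1.3786]
  T[5,:] = [+0.0000 -0.3459 +0.1812 -0.5842 +0.5666 -0.4026]
moduli |λ_i(T)| = 1.2218, 0.9850, 0.6635, 0.1805, 0.1529, 0.0000.
ρ(T) = max|λ| = 1.2218; 1.2218 > 1: divergent.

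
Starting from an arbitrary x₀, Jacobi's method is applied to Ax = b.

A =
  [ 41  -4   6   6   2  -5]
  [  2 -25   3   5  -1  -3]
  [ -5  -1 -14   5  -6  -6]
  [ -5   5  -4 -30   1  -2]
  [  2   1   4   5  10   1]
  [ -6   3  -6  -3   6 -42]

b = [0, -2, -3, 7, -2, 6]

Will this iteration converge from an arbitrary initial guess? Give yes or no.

yes

Diagonal D = diag(41, -25, -14, -30, 10, -42); L, U strict lower/upper.
Jacobi T = -D⁻¹(L+U): T[5,2] = -(-6)/(-42) = -0.1429; T[5,5] = 0.
  T[0,:] = [+0.0000 +0.0976 -0.1463 -0.1463 -0.0488 +0.1220]
  T[1,:] = [+0.0800 +0.0000 +0.1200 +0.2000 -0.0400 -0.1200]
  T[2,:] = [-0.3571 -0.0714 +0.0000 +0.3571 -0.4286 -0.4286]
  T[3,:] = [-0.1667 +0.1667 -0.1333 +0.0000 +0.0333 -0.0667]
  T[4,:] = [-0.2000 -0.1000 -0.4000 -0.5000 +0.0000 -0.1000]
  T[5,:] = [-0.1429 +0.0714 -0.1429 -0.0714 +0.1429 +0.0000]
|λ(T)| sorted: 0.5775, 0.4738, 0.1887, 0.1887, 0.1268, 0.0767.
spectral radius ρ = 0.5775; 0.5775 < 1, so it converges for any x₀.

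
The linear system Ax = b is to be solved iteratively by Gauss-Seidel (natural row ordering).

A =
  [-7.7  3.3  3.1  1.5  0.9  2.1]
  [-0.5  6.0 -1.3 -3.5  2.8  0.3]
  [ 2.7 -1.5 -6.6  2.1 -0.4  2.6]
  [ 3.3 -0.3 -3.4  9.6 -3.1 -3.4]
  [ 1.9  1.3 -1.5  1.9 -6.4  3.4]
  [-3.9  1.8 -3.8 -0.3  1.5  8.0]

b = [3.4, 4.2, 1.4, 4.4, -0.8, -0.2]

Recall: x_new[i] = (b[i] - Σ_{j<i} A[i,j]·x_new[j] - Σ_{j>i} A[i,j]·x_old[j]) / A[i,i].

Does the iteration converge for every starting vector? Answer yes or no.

yes

Write A = D+L+U with D = diag(-7.7, 6, -6.6, 9.6, -6.4, 8).
T_GS = -(D+L)⁻¹U: row 0 first, T[0,2] = -(3.1)/(-7.7) = +0.4026; later rows by forward substitution.
  T[0,:] = [+0.0000  +0.4286  +0.4026  +0.1948  +0.1169  +0.2727]
  T[1,:] = [+0.0000  +0.0357  +0.2502  +0.5996  -0.4569  -0.0273]
  T[2,:] = [+0.0000  +0.1672  +0.1078  +0.2616  +0.0911  +0.5117]
  T[3,:] = [+0.0000  -0.0870  -0.0924  +0.0444  +0.3007  +0.4408]
  T[4,:] = [+0.0000  +0.0695  +0.1176  +0.1315  +0.0098  +0.6176]
  T[5,:] = [+0.0000  +0.2640  +0.1657  +0.0613  +0.2125  +0.2829]
moduli |λ_i(T)| = 0.8381, 0.3738, 0.3738, 0.3265, 0.0646, 0.0000.
ρ = 0.8381; 0.8381 < 1 ⇒ converges.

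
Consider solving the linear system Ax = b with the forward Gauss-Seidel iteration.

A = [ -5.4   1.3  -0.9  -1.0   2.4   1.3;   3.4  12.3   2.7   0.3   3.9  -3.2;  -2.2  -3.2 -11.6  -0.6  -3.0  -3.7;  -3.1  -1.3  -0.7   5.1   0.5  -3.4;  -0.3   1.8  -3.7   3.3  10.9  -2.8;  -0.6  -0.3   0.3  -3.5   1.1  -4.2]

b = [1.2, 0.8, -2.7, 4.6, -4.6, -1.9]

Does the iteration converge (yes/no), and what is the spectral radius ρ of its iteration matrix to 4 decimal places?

A = D + L + U where D = diag(-5.4, 12.3, -11.6, 5.1, 10.9, -4.2).
GS T = -(D+L)⁻¹U: row 0 first, T[0,1] = -(1.3)/(-5.4) = +0.2407; later rows by forward substitution.
  T[0,:] = [+0.0000, +0.2407, -0.1667, -0.1852, +0.4444, +0.2407]
  T[1,:] = [+0.0000, -0.0665, -0.1734, +0.0268, -0.4399, +0.1936]
  T[2,:] = [+0.0000, -0.0273, +0.0795, -0.0240, -0.2216, -0.4180]
  T[3,:] = [+0.0000, +0.1256, -0.1346, -0.1090, +0.0296, +0.8050]
  T[4,:] = [+0.0000, -0.0297, +0.0918, +0.0153, +0.0007, -0.1541]
  T[5,:] = [+0.0000, -0.1440, +0.1781, +0.1177, -0.0723, -0.7892]
moduli |λ_i(T)| = 0.8343, 0.1518, 0.1518, 0.0991, 0.0052, 0.0000.
ρ(T) = max|λ| = 0.8343; 0.8343 < 1 ⇒ converges.

yes, ρ = 0.8343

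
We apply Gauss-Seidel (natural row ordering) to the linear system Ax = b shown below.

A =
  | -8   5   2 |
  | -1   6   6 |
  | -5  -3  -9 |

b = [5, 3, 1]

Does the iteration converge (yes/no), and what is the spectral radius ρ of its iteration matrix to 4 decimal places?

Let D = diag(-8, 6, -9); L, U the strict triangles.
Gauss-Seidel: T = -(D+L)⁻¹U, row 0 first, T[0,2] = -(2)/(-8) = +0.2500; later rows by forward substitution.
  T[0,:] = [+0.0000, +0.6250, +0.2500]
  T[1,:] = [+0.0000, +0.1042, -0.9583]
  T[2,:] = [+0.0000, -0.3819, +0.1806]
|eigenvalues of T|: 0.7486, 0.4638, 0.0000.
spectral radius ρ = 0.7486; 0.7486 < 1: convergent.

yes, ρ = 0.7486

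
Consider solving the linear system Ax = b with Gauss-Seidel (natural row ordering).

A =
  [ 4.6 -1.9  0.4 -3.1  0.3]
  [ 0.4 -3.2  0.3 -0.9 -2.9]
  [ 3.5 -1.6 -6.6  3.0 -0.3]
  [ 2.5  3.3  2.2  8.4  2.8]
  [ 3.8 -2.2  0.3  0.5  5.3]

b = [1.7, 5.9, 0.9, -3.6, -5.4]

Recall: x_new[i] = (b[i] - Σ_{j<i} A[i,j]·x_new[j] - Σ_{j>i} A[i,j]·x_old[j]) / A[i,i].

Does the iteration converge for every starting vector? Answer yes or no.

yes

Write A = D+L+U with D = diag(4.6, -3.2, -6.6, 8.4, 5.3).
Gauss-Seidel: T = -(D+L)⁻¹U, row 0 first, T[0,1] = -(-1.9)/(4.6) = +0.4130; later rows by forward substitution.
  T[0,:] = [+0.0000, +0.4130, -0.0870, +0.6739, -0.0652]
  T[1,:] = [+0.0000, +0.0516, +0.0829, -0.1970, -0.9144]
  T[2,:] = [+0.0000, +0.2065, -0.0662, +0.8597, +0.1416]
  T[3,:] = [+0.0000, -0.1973, +0.0107, -0.3483, +0.0082]
  T[4,:] = [+0.0000, -0.2678, +0.0995, -0.5808, -0.3416]
|roots of det(T-λI)|: 0.9245, 0.2529, 0.1341, 0.1341, 0.0000.
spectral radius ρ = 0.9245; 0.9245 < 1: convergent.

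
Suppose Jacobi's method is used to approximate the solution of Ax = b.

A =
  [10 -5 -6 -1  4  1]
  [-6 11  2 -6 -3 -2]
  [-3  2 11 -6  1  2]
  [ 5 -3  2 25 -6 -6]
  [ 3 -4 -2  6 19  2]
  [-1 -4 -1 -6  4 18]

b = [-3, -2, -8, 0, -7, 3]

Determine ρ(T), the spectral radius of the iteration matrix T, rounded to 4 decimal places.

0.9332

Diagonal D = diag(10, 11, 11, 25, 19, 18); L, U strict lower/upper.
Jacobi T = -D⁻¹(L+U): T[0,1] = -(-5)/(10) = +0.5000; T[0,0] = 0.
  T[0,:] = [+0.0000  +0.5000  +0.6000  +0.1000  -0.4000  -0.1000]
  T[1,:] = [+0.5455  +0.0000  -0.1818  +0.5455  +0.2727  +0.1818]
  T[2,:] = [+0.2727  -0.1818  +0.0000  +0.5455  -0.0909  -0.1818]
  T[3,:] = [-0.2000  +0.1200  -0.0800  +0.0000  +0.2400  +0.2400]
  T[4,:] = [-0.1579  +0.2105  +0.1053  -0.3158  +0.0000  -0.1053]
  T[5,:] = [+0.0556  +0.2222  +0.0556  +0.3333  -0.2222  +0.0000]
|roots of det(T-λI)|: 0.9332, 0.5986, 0.3554, 0.3554, 0.2708, 0.1684.
spectral radius ρ = 0.9332; 0.9332 < 1: convergent.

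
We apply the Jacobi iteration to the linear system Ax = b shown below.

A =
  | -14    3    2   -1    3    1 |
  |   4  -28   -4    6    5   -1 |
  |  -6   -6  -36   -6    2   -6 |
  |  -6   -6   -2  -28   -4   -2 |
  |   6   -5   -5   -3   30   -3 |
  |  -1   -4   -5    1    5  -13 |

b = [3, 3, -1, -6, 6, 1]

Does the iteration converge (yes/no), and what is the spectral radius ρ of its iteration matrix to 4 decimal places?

yes, ρ = 0.5163

A = D + L + U where D = diag(-14, -28, -36, -28, 30, -13).
T_J = -D⁻¹(L+U): T[5,2] = -(-5)/(-13) = -0.3846; T[5,5] = 0.
  T[0,:] = [+0.0000 +0.2143 +0.1429 -0.0714 +0.2143 +0.0714]
  T[1,:] = [+0.1429 +0.0000 -0.1429 +0.2143 +0.1786 -0.0357]
  T[2,:] = [-0.1667 -0.1667 +0.0000 -0.1667 +0.0556 -0.1667]
  T[3,:] = [-0.2143 -0.2143 -0.0714 +0.0000 -0.1429 -0.0714]
  T[4,:] = [-0.2000 +0.1667 +0.1667 +0.1000 +0.0000 +0.1000]
  T[5,:] = [-0.0769 -0.3077 -0.3846 +0.0769 +0.3846 +0.0000]
moduli |λ_i(T)| = 0.5163, 0.3455, 0.3455, 0.2190, 0.0625, 0.0246.
ρ = 0.5163; 0.5163 < 1, so it converges for any x₀.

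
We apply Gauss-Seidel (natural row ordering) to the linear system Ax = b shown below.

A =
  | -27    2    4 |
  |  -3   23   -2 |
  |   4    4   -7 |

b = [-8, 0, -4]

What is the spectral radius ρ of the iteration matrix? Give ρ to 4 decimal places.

Let D = diag(-27, 23, -7); L, U the strict triangles.
Gauss-Seidel: T = -(D+L)⁻¹U, row 0 first, T[0,1] = -(2)/(-27) = +0.0741; later rows by forward substitution.
  T[0,:] = [+0.0000 +0.0741 +0.1481]
  T[1,:] = [+0.0000 +0.0097 +0.1063]
  T[2,:] = [+0.0000 +0.0478 +0.1454]
|λ(T)| sorted: 0.1760, 0.0209, 0.0000.
ρ = 0.1760; 0.1760 < 1: convergent.

0.1760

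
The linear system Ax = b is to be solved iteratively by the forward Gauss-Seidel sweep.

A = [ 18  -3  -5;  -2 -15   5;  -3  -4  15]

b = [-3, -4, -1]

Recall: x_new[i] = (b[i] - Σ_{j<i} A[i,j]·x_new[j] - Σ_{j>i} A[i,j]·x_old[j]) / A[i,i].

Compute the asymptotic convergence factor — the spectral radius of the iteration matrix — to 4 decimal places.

A = D + L + U where D = diag(18, -15, 15).
GS T = -(D+L)⁻¹U: row 0 first, T[0,2] = -(-5)/(18) = +0.2778; later rows by forward substitution.
  T[0,:] = [+0.0000, +0.1667, +0.2778]
  T[1,:] = [+0.0000, -0.0222, +0.2963]
  T[2,:] = [+0.0000, +0.0274, +0.1346]
|eigenvalues of T|: 0.1756, 0.0633, 0.0000.
spectral radius ρ = 0.1756; 0.1756 < 1: convergent.

0.1756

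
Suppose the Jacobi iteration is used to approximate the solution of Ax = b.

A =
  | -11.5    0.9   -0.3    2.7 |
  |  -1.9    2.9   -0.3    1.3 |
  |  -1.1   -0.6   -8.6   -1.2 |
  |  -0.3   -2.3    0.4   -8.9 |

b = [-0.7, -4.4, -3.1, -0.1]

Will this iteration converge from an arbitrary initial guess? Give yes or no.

Let D = diag(-11.5, 2.9, -8.6, -8.9); L, U the strict triangles.
Jacobi T = -D⁻¹(L+U): T[0,3] = -(2.7)/(-11.5) = +0.2348; T[0,0] = 0.
  T[0,:] = [+0.0000 +0.0783 -0.0261 +0.2348]
  T[1,:] = [+0.6552 +0.0000 +0.1034 -0.4483]
  T[2,:] = [-0.1279 -0.0698 +0.0000 -0.1395]
  T[3,:] = [-0.0337 -0.2584 +0.0449 +0.0000]
|roots of det(T-λI)|: 0.4713, 0.2740, 0.2740, 0.0043.
ρ(T) = max|λ| = 0.4713; 0.4713 < 1: convergent.

yes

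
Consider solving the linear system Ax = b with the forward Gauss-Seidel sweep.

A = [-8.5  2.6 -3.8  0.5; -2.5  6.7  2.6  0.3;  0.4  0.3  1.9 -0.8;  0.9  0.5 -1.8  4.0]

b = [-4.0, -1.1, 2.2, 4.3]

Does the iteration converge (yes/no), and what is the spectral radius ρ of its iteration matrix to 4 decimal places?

yes, ρ = 0.6268

Write A = D+L+U with D = diag(-8.5, 6.7, 1.9, 4).
Gauss-Seidel: T = -(D+L)⁻¹U, row 0 first, T[0,2] = -(-3.8)/(-8.5) = -0.4471; later rows by forward substitution.
  T[0,:] = [+0.0000, +0.3059, -0.4471, +0.0588]
  T[1,:] = [+0.0000, +0.1141, -0.5549, -0.0228]
  T[2,:] = [+0.0000, -0.0824, +0.1817, +0.4123]
  T[3,:] = [+0.0000, -0.1202, +0.2517, +0.1751]
eigenvalue magnitudes: 0.6268, 0.1339, 0.1339, 0.0000.
ρ = 0.6268; 0.6268 < 1, so it converges for any x₀.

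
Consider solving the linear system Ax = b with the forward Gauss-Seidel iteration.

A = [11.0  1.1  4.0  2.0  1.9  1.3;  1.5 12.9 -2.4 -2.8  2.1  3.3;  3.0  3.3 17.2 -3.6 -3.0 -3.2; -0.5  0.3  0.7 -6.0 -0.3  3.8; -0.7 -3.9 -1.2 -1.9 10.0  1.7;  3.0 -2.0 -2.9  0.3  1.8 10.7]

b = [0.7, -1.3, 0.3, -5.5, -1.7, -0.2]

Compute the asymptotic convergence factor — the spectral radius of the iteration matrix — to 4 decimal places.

Let D = diag(11, 12.9, 17.2, -6, 10, 10.7); L, U the strict triangles.
Gauss-Seidel: T = -(D+L)⁻¹U, row 0 first, T[0,1] = -(1.1)/(11) = -0.1000; later rows by forward substitution.
  T[0,:] = [+0.0000, -0.1000, -0.3636, -0.1818, -0.1727, -0.1182]
  T[1,:] = [+0.0000, +0.0116, +0.2283, +0.2382, -0.1427, -0.2421]
  T[2,:] = [+0.0000, +0.0152, +0.0196, +0.1953, +0.2319, +0.2531]
  T[3,:] = [+0.0000, +0.0107, +0.0440, +0.0498, -0.0157, +0.6606]
  T[4,:] = [+0.0000, +0.0014, +0.0743, +0.1131, -0.0429, -0.1168]
  T[5,:] = [+0.0000, +0.0338, +0.1362, +0.1280, +0.0923, +0.0576]
moduli |λ_i(T)| = 0.5018, 0.1824, 0.1824, 0.1720, 0.0032, 0.0000.
ρ = 0.5018; 0.5018 < 1, so it converges for any x₀.

0.5018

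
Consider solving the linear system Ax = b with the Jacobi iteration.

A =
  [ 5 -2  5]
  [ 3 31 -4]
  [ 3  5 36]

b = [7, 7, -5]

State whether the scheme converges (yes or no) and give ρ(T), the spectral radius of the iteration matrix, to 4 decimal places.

Split A = D + L + U, D = diag(5, 31, 36).
T_J = -D⁻¹(L+U): T[2,0] = -(3)/(36) = -0.0833; T[2,2] = 0.
  T[0,:] = [+0.0000, +0.4000, -1.0000]
  T[1,:] = [-0.0968, +0.0000, +0.1290]
  T[2,:] = [-0.0833, -0.1389, +0.0000]
|eigenvalues of T|: 0.2948, 0.2453, 0.2453.
ρ(T) = max|λ| = 0.2948; 0.2948 < 1 ⇒ converges.

yes, ρ = 0.2948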